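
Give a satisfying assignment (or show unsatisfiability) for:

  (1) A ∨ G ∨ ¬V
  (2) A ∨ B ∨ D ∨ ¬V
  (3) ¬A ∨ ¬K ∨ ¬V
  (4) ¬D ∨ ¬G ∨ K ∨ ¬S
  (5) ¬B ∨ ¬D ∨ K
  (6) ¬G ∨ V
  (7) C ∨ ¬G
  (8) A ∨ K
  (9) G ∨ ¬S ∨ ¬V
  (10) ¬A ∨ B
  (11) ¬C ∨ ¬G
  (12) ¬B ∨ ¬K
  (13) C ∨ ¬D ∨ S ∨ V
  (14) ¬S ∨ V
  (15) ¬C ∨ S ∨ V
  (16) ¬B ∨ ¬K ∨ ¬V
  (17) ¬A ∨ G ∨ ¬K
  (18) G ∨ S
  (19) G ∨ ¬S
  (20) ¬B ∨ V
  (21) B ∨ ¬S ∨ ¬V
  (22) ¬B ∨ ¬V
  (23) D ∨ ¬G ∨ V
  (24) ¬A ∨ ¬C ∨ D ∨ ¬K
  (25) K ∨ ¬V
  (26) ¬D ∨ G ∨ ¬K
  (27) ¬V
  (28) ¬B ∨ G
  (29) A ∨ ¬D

No satisfying assignment exists.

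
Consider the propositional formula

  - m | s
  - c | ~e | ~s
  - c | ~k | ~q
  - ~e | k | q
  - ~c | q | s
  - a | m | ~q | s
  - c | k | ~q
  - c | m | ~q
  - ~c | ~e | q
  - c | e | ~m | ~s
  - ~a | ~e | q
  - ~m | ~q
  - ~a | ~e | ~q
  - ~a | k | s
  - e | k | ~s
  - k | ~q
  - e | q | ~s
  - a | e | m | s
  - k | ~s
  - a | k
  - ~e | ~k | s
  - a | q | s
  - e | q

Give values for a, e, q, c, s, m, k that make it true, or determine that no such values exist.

a = False; e = True; q = True; c = True; s = True; m = False; k = True

Set a = False.
  then (a | k) forces k = True.
Set e = True.
  then (~e | ~k | s) forces s = True.
  then (c | ~e | ~s) forces c = True.
  then (~c | ~e | q) forces q = True.
  then (~m | ~q) forces m = False.
All clauses satisfied.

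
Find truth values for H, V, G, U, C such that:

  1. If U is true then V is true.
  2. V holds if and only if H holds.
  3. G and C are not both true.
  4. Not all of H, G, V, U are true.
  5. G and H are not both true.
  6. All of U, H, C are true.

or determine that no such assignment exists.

H = True; V = True; G = False; U = True; C = True

  (1) U=T ⇒ V: T ✓
  (2) V=T, H=T — same ✓
  (3) G=F, C=T — not both ✓
  (4) {H, G, V, U}: 3/4 true — not all ✓
  (5) G=F, H=T — not both ✓
  (6) {U, H, C}: all 3 true ✓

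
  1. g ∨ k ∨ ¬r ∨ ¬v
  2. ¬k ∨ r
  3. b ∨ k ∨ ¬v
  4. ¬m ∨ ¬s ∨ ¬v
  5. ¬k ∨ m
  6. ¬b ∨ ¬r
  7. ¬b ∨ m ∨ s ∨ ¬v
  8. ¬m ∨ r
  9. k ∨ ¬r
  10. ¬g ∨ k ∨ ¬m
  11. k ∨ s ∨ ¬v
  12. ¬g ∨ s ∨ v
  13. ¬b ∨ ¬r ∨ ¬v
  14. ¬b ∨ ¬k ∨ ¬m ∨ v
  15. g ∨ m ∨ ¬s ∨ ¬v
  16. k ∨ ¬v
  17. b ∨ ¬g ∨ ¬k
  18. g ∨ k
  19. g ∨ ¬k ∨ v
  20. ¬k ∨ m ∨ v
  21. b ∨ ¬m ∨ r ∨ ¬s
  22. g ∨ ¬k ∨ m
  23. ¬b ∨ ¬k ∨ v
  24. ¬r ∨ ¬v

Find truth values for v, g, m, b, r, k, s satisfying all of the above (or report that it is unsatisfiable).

Try v = True:
  (k ∨ ¬v) forces k = True.
  (¬k ∨ r) forces r = True.
  clause (¬r ∨ ¬v) is falsified — backtrack.
So v = False.
Try g = False:
  (g ∨ k) forces k = True.
  clause (g ∨ ¬k ∨ v) is falsified — backtrack.
So g = True.
  then (¬g ∨ s ∨ v) forces s = True.
Set m = False.
  then (¬k ∨ m) forces k = False.
  then (k ∨ ¬r) forces r = False.
Set b = True.
All clauses satisfied.

v=F, g=T, m=F, b=T, r=F, k=F, s=T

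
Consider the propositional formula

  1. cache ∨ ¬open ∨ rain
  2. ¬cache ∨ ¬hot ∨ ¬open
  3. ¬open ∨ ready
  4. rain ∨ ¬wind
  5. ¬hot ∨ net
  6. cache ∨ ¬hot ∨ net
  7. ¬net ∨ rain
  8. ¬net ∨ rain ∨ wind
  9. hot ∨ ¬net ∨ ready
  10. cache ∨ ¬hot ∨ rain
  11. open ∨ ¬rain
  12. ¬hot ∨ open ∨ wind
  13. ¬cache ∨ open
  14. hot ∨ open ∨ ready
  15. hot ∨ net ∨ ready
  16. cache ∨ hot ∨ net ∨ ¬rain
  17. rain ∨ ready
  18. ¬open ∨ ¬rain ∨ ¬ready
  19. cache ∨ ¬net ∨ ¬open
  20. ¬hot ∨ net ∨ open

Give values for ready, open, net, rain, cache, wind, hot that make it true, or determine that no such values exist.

Set ready = True.
Set open = True.
  then (¬open ∨ ¬rain ∨ ¬ready) forces rain = False.
  then (cache ∨ ¬open ∨ rain) forces cache = True.
  then (¬cache ∨ ¬hot ∨ ¬open) forces hot = False.
  then (rain ∨ ¬wind) forces wind = False.
  then (¬net ∨ rain) forces net = False.
All clauses satisfied.

ready = True, open = True, net = False, rain = False, cache = True, wind = False, hot = False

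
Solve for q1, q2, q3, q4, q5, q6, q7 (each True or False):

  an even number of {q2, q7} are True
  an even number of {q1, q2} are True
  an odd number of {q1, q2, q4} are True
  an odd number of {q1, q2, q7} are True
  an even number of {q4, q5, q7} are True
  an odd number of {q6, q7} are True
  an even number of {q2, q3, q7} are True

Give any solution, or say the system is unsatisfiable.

q1 = True, q2 = True, q3 = False, q4 = True, q5 = False, q6 = False, q7 = True

{q2, q7}: 2 true → even ✓
{q1, q2}: 2 true → even ✓
{q1, q2, q4}: 3 true → odd ✓
{q1, q2, q7}: 3 true → odd ✓
{q4, q5, q7}: 2 true → even ✓
{q6, q7}: 1 true → odd ✓
{q2, q3, q7}: 2 true → even ✓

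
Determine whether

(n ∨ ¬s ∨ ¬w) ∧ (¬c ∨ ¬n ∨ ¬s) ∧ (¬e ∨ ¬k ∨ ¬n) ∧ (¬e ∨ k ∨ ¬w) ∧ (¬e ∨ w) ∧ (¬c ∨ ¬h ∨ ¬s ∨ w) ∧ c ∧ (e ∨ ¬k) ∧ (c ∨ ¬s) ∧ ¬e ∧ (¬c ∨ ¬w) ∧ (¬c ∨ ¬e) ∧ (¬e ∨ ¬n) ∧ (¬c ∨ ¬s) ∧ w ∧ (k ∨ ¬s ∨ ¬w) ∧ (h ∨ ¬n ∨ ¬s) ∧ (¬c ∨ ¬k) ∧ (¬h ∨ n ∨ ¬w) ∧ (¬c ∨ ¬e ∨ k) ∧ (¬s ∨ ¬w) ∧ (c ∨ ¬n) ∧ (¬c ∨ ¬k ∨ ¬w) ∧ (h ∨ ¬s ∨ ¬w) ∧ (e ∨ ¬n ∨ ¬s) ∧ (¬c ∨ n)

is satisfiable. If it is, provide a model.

Unsatisfiable

Case w = True:
  (c) forces c = True.
  Clause (¬c ∨ ¬w) is falsified — contradiction.
Case w = False:
  Clause (w) is falsified — contradiction.
Both cases fail, so the formula is unsatisfiable.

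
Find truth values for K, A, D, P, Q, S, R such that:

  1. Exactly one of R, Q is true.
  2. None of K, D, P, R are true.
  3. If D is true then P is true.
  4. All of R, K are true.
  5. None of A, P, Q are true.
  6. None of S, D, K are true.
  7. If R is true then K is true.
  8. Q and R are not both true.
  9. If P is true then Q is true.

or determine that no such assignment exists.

Case K = True:
  Constraint (2) is violated (K=T) — contradiction.
Case K = False:
  Constraint (4) is violated (K=F) — contradiction.
Both cases fail — unsatisfiable.

UNSATISFIABLE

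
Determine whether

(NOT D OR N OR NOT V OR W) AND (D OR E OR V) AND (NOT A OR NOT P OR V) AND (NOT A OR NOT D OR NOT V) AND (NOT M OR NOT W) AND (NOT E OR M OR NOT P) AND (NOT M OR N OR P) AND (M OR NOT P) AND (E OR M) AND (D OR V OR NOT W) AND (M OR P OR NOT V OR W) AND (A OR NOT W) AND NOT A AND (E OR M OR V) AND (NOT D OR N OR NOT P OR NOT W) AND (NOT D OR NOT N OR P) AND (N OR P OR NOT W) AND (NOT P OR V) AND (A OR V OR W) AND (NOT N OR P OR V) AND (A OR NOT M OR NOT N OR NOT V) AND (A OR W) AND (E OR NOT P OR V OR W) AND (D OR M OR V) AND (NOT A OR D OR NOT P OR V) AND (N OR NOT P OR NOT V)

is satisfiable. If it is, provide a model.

No satisfying assignment exists.

Case A = True:
  Clause (NOT A) is falsified — contradiction.
Case A = False:
  (A OR NOT W) forces W = False.
  Clause (A OR W) is falsified — contradiction.
Both cases fail, so the formula is unsatisfiable.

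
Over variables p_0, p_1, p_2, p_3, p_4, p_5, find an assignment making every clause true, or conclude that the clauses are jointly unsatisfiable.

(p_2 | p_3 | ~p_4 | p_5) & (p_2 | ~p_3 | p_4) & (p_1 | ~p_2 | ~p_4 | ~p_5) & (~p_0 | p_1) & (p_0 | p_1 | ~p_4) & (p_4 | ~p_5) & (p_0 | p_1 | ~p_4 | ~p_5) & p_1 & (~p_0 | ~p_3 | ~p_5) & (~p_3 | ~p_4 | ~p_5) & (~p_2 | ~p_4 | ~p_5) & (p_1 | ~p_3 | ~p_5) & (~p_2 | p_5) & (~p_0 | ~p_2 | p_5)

p_0: False; p_1: True; p_2: False; p_3: False; p_4: False; p_5: False

Unit clause (p_1) forces p_1 = True.
Set p_0 = False.
Try p_2 = True:
  (~p_2 | p_5) forces p_5 = True.
  (p_4 | ~p_5) forces p_4 = True.
  clause (~p_2 | ~p_4 | ~p_5) is falsified — backtrack.
So p_2 = False.
Set p_3 = False.
Set p_4 = False.
  then (p_4 | ~p_5) forces p_5 = False.
All clauses satisfied.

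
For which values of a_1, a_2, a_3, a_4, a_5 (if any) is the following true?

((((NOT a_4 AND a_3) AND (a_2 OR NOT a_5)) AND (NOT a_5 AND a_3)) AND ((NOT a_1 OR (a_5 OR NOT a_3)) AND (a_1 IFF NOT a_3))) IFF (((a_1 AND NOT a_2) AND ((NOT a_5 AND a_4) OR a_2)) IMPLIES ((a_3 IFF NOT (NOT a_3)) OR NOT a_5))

a_1=F, a_2=F, a_3=T, a_4=F, a_5=F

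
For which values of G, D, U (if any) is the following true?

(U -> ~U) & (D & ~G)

G: False; D: True; U: False

  U -> ~U = True
    ~U = True
  D & ~G = True
    ~G = True
Both conjuncts True, so the formula holds.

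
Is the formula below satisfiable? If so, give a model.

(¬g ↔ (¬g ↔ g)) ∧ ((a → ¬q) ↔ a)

g: True, q: False, a: True

  ¬g ↔ (¬g ↔ g) = True
    ¬g = False
    ¬g ↔ g = False
      ¬g = False
  (a → ¬q) ↔ a = True
    a → ¬q = True
      ¬q = True
Both conjuncts True, so the formula holds.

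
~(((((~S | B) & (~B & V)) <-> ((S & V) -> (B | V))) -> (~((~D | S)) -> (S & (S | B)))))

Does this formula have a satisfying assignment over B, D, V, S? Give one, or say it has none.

B=F, D=T, V=T, S=F

  ~(((((~S | B) & (~B & V)) <-> ((S & V) -> (B | V))) -> (~((~D | S)) -> (S & (S | B))))) = True
    (((~S | B) & (~B & V)) <-> ((S & V) -> (B | V))) -> (~((~D | S)) -> (S & (S | B))) = False
      ((~S | B) & (~B & V)) <-> ((S & V) -> (B | V)) = True
        (~S | B) & (~B & V) = True
          ~S | B = True
            ~S = True
          ~B & V = True
            ~B = True
        (S & V) -> (B | V) = True
          S & V = False
          B | V = True
      ~((~D | S)) -> (S & (S | B)) = False
        ~((~D | S)) = True
          ~D | S = False
            ~D = False
        S & (S | B) = False
          S | B = False
The formula evaluates to True.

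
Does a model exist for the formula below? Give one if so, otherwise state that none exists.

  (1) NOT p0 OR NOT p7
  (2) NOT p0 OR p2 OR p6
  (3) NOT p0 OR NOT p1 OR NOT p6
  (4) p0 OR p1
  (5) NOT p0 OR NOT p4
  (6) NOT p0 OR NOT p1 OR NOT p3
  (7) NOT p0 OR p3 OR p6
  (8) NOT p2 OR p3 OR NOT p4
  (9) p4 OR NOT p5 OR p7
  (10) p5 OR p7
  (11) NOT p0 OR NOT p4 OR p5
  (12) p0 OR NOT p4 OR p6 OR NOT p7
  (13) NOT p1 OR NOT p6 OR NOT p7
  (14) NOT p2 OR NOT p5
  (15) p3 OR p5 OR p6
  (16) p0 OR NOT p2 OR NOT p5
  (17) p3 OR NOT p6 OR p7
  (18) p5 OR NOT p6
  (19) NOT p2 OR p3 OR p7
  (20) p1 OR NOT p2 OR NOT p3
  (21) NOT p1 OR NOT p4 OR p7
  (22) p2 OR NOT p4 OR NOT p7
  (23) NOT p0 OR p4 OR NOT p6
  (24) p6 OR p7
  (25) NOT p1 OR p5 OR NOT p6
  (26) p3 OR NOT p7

p0 = False, p1 = True, p2 = True, p3 = True, p4 = False, p5 = False, p6 = False, p7 = True

Try p0 = True:
  (NOT p0 OR NOT p7) forces p7 = False.
  (NOT p0 OR NOT p4) forces p4 = False.
  (p4 OR NOT p5 OR p7) forces p5 = False.
  clause (p5 OR p7) is falsified — backtrack.
So p0 = False.
  then (p0 OR p1) forces p1 = True.
Set p2 = True.
  then (NOT p2 OR NOT p5) forces p5 = False.
  then (p5 OR NOT p6) forces p6 = False.
  then (p6 OR p7) forces p7 = True.
  then (p3 OR NOT p7) forces p3 = True.
  then (p0 OR NOT p4 OR p6 OR NOT p7) forces p4 = False.
All clauses satisfied.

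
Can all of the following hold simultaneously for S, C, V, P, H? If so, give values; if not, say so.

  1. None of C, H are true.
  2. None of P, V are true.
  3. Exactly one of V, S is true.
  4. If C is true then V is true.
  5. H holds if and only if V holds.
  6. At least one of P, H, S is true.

S = True, C = False, V = False, P = False, H = False

  (1) {C, H}: 0 true — none ✓
  (2) {P, V}: 0 true — none ✓
  (3) {V, S}: 1 true — exactly one ✓
  (4) C=F ⇒ V: vacuous ✓
  (5) H=F, V=F — same ✓
  (6) {P, H, S}: 1 true — at least one ✓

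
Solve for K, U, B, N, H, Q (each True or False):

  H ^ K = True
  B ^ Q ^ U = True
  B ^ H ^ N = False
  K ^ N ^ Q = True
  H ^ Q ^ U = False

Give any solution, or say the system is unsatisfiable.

K = True, U = True, B = True, N = True, H = False, Q = True

H ^ K = F ^ T = True ✓
B ^ Q ^ U = T ^ T ^ T = True ✓
B ^ H ^ N = T ^ F ^ T = False ✓
K ^ N ^ Q = T ^ T ^ T = True ✓
H ^ Q ^ U = F ^ T ^ T = False ✓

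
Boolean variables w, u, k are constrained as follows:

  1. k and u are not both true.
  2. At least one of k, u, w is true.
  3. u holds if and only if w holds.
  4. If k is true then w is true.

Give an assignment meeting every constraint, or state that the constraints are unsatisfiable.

w: True, u: True, k: False

  (1) k=F, u=T — not both ✓
  (2) {k, u, w}: 2 true — at least one ✓
  (3) u=T, w=T — same ✓
  (4) k=F ⇒ w: vacuous ✓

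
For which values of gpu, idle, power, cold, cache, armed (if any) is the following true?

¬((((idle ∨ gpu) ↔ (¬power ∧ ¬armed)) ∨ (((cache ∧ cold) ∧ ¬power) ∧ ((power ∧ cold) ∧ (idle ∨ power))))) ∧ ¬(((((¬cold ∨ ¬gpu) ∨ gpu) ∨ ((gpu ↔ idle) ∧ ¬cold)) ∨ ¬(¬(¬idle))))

Unsatisfiable — no assignment works.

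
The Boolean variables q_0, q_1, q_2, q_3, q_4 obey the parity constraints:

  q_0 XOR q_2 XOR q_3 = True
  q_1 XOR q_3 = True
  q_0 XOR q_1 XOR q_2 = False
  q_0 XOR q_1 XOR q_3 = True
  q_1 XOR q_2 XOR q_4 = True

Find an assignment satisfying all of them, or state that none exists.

q_0 = False, q_1 = False, q_2 = False, q_3 = True, q_4 = True

q_0 XOR q_2 XOR q_3 = F XOR F XOR T = True ✓
q_1 XOR q_3 = F XOR T = True ✓
q_0 XOR q_1 XOR q_2 = F XOR F XOR F = False ✓
q_0 XOR q_1 XOR q_3 = F XOR F XOR T = True ✓
q_1 XOR q_2 XOR q_4 = F XOR F XOR T = True ✓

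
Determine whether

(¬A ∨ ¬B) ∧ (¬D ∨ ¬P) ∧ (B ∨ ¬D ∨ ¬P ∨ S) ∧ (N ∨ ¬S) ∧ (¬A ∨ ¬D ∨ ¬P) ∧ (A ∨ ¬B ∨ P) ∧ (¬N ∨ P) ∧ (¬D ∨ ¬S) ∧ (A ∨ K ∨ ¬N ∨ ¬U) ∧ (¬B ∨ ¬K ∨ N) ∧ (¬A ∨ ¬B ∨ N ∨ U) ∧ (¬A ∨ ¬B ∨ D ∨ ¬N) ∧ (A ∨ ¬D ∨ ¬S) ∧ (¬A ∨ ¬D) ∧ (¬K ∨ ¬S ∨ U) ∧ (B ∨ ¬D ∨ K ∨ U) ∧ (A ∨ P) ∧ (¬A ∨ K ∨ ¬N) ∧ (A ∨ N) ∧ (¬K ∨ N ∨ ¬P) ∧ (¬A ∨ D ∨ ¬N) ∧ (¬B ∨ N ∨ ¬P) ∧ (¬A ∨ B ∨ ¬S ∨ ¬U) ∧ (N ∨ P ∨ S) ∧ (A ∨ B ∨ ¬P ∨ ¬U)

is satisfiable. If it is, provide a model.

S = False, P = True, B = False, A = True, D = False, N = False, U = False, K = False

Set S = False.
Try P = False:
  (¬N ∨ P) forces N = False.
  clause (N ∨ P ∨ S) is falsified — backtrack.
So P = True.
  then (¬D ∨ ¬P) forces D = False.
Set B = False.
Set A = True.
  then (¬A ∨ D ∨ ¬N) forces N = False.
  then (¬K ∨ N ∨ ¬P) forces K = False.
Set U = False.
All clauses satisfied.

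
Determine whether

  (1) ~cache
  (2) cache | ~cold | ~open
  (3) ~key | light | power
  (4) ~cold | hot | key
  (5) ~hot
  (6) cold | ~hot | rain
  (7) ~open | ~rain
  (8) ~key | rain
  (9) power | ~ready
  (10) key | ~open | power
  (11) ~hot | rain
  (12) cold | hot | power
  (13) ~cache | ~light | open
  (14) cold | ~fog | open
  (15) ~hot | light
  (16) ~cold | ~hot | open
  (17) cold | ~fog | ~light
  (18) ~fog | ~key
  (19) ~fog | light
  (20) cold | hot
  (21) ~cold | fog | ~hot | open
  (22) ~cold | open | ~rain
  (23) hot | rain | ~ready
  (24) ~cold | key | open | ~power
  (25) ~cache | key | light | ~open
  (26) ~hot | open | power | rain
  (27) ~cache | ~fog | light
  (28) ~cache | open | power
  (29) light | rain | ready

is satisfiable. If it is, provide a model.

Unsatisfiable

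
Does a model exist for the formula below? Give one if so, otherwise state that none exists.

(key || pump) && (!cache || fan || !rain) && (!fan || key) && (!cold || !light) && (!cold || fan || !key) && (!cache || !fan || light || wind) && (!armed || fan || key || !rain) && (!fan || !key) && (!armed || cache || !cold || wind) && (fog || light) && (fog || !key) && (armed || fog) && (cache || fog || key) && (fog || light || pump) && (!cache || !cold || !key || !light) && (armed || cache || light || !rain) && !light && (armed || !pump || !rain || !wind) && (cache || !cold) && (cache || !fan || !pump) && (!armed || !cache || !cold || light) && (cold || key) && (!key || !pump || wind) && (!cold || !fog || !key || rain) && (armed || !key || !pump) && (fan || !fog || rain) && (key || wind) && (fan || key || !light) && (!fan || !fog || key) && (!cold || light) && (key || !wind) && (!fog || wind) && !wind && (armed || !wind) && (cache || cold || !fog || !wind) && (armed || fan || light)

The formula is unsatisfiable.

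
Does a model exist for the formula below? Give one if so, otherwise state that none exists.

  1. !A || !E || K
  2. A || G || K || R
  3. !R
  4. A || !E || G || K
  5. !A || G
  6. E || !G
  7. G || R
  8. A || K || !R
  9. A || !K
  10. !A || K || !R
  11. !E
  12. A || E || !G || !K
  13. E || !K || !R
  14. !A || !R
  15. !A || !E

No satisfying assignment exists.

Case E = True:
  Clause (!E) is falsified — contradiction.
Case E = False:
  (!R) forces R = False.
  (E || !G) forces G = False.
  Clause (G || R) is falsified — contradiction.
Both cases fail, so the formula is unsatisfiable.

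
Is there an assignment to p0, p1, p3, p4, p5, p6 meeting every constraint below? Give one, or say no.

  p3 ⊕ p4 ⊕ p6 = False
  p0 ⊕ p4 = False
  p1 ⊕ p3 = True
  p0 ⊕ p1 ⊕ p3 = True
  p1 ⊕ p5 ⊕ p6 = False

p0 = False; p1 = True; p3 = False; p4 = False; p5 = True; p6 = False

p3 ⊕ p4 ⊕ p6 = F ⊕ F ⊕ F = False ✓
p0 ⊕ p4 = F ⊕ F = False ✓
p1 ⊕ p3 = T ⊕ F = True ✓
p0 ⊕ p1 ⊕ p3 = F ⊕ T ⊕ F = True ✓
p1 ⊕ p5 ⊕ p6 = T ⊕ T ⊕ F = False ✓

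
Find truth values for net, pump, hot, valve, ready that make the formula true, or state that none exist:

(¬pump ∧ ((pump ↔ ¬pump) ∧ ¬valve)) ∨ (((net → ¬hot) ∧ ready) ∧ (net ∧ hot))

Unsatisfiable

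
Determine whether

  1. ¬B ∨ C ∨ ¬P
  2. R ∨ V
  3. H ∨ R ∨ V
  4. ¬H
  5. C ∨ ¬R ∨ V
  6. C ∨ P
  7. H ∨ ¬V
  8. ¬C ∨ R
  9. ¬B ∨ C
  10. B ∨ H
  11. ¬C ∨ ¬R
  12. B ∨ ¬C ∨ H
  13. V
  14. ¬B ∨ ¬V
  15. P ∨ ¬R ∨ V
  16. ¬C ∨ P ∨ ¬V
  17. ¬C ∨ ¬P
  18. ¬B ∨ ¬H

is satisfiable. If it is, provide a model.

Case H = True:
  Clause (¬H) is falsified — contradiction.
Case H = False:
  (H ∨ ¬V) forces V = False.
  Clause (V) is falsified — contradiction.
Both cases fail, so the formula is unsatisfiable.

Unsatisfiable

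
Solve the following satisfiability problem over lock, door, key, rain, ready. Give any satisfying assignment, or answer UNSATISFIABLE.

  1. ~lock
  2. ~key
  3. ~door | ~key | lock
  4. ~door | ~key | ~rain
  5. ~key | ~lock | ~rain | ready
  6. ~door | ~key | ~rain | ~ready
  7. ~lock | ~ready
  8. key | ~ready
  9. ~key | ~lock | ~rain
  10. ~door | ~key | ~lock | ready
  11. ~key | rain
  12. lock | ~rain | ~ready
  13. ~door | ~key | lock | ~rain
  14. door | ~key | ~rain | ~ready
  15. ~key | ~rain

lock: False; door: True; key: False; rain: False; ready: False

Unit clause (~lock) forces lock = False.
Unit clause (~key) forces key = False.
In (key | ~ready) only ~ready is left, so ready = False.
Set door = True.
Set rain = False.
All clauses satisfied.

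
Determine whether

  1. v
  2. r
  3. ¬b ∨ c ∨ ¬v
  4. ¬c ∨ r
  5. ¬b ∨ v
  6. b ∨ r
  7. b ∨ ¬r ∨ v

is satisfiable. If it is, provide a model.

Unit clause (v) forces v = True.
Unit clause (r) forces r = True.
Set c = True.
Set b = True.
Check each clause:
  (v): v holds.
  (r): r holds.
  (¬b ∨ c ∨ ¬v): c holds.
  (¬c ∨ r): r holds.
  (¬b ∨ v): v holds.
  (b ∨ r): b holds.
  (b ∨ ¬r ∨ v): b holds.
All clauses satisfied.

c = True, v = True, r = True, b = True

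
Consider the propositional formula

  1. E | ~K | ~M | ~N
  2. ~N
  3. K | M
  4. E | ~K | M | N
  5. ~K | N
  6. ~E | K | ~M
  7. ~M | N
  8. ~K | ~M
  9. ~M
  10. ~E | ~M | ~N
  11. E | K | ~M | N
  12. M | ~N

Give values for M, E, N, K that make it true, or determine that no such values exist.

Unsatisfiable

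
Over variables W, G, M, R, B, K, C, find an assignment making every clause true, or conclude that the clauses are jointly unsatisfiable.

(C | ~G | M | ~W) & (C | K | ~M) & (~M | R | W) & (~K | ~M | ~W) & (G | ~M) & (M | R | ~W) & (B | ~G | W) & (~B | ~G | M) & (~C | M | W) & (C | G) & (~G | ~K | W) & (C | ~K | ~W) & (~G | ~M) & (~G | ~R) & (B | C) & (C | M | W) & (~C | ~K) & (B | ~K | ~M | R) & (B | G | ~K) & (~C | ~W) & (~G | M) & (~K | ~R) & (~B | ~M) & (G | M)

Case G = True:
  (~G | ~M) forces M = False.
  Clause (~G | M) is falsified — contradiction.
Case G = False:
  (G | ~M) forces M = False.
  Clause (G | M) is falsified — contradiction.
Both cases fail, so the formula is unsatisfiable.

The formula is unsatisfiable.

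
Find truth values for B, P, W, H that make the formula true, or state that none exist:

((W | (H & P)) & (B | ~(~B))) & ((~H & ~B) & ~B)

Case B = True: the conjunct ~B is False.
Case B = False: the conjunct B | ~(~B) becomes False | ~True = False.
Both cases fail — unsatisfiable.

Unsatisfiable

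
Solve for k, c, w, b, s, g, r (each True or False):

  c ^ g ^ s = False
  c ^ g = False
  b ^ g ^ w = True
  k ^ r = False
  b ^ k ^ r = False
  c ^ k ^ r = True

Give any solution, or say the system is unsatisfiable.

k=T, c=T, w=F, b=F, s=F, g=T, r=T

c ^ g ^ s = T ^ T ^ F = False ✓
c ^ g = T ^ T = False ✓
b ^ g ^ w = F ^ T ^ F = True ✓
k ^ r = T ^ T = False ✓
b ^ k ^ r = F ^ T ^ T = False ✓
c ^ k ^ r = T ^ T ^ T = True ✓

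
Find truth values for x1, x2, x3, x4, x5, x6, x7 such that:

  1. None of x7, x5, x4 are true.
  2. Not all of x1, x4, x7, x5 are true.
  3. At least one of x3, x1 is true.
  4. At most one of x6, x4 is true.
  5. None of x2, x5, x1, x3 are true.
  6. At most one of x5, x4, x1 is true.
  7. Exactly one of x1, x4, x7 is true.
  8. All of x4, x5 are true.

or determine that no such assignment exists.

Unsatisfiable

Case x4 = True:
  Constraint (1) is violated (x4=T) — contradiction.
Case x4 = False:
  Constraint (8) is violated (x4=F) — contradiction.
Both cases fail — unsatisfiable.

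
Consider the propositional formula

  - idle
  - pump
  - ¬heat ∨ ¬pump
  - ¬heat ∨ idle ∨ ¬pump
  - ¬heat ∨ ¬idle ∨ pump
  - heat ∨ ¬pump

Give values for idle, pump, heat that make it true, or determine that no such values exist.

No satisfying assignment exists.

Case idle = True:
  (pump) forces pump = True.
  (¬heat ∨ ¬pump) forces heat = False.
  Clause (heat ∨ ¬pump) is falsified — contradiction.
Case idle = False:
  Clause (idle) is falsified — contradiction.
Both cases fail, so the formula is unsatisfiable.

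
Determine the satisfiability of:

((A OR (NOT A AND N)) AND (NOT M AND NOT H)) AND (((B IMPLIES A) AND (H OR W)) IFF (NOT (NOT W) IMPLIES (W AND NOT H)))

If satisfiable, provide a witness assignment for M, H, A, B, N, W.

M: False, H: False, A: True, B: False, N: True, W: True

  (A OR (NOT A AND N)) AND (NOT M AND NOT H) = True
    A OR (NOT A AND N) = True
      NOT A AND N = False
        NOT A = False
    NOT M AND NOT H = True
      NOT M = True
      NOT H = True
  ((B IMPLIES A) AND (H OR W)) IFF (NOT (NOT W) IMPLIES (W AND NOT H)) = True
    (B IMPLIES A) AND (H OR W) = True
      B IMPLIES A = True
      H OR W = True
    NOT (NOT W) IMPLIES (W AND NOT H) = True
      NOT (NOT W) = True
        NOT W = False
      W AND NOT H = True
        NOT H = True
Both conjuncts True, so the formula holds.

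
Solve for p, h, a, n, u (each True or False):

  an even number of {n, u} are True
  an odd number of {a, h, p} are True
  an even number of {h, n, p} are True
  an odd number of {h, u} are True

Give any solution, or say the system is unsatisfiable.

p = True, h = True, a = True, n = False, u = False

{n, u}: 0 true → even ✓
{a, h, p}: 3 true → odd ✓
{h, n, p}: 2 true → even ✓
{h, u}: 1 true → odd ✓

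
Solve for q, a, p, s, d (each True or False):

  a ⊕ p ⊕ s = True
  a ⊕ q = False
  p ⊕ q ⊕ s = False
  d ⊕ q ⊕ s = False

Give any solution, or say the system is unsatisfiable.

Adding constraints 1, 2, 3 mod 2: every variable appears an even number of times on the left, so the left side is 0.
But the right sides sum to 1 (mod 2). 0 ≠ 1 — the system is inconsistent.

Unsatisfiable — no assignment works.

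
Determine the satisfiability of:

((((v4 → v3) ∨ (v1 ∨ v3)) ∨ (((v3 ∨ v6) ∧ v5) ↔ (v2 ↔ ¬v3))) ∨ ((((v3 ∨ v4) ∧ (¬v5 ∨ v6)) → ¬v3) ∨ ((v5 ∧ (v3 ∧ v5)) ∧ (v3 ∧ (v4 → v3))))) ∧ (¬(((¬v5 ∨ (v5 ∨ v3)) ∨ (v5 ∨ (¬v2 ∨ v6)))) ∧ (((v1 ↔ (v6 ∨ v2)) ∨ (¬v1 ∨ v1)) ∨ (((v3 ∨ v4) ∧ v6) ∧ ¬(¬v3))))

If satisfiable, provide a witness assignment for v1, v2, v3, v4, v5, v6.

UNSATISFIABLE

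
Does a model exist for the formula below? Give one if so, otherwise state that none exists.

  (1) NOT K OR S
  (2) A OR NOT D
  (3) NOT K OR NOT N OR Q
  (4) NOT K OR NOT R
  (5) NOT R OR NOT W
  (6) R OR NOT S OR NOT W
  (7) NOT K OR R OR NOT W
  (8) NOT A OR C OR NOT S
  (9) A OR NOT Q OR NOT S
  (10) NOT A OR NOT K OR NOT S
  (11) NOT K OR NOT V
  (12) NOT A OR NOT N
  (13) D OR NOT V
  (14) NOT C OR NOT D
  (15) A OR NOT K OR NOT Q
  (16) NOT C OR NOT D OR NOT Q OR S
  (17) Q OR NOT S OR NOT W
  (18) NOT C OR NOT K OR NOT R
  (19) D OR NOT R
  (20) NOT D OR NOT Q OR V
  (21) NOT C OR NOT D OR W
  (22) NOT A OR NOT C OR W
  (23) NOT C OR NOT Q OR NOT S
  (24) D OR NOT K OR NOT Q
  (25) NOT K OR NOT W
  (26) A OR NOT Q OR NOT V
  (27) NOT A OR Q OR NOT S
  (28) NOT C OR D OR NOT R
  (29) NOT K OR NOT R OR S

Set K = False.
Set A = False.
  then (A OR NOT D) forces D = False.
  then (D OR NOT V) forces V = False.
  then (D OR NOT R) forces R = False.
Set S = True.
  then (R OR NOT S OR NOT W) forces W = False.
  then (A OR NOT Q OR NOT S) forces Q = False.
Set C = False.
Set N = False.
All clauses satisfied.

K: False, A: False, R: False, D: False, S: True, V: False, W: False, Q: False, C: False, N: False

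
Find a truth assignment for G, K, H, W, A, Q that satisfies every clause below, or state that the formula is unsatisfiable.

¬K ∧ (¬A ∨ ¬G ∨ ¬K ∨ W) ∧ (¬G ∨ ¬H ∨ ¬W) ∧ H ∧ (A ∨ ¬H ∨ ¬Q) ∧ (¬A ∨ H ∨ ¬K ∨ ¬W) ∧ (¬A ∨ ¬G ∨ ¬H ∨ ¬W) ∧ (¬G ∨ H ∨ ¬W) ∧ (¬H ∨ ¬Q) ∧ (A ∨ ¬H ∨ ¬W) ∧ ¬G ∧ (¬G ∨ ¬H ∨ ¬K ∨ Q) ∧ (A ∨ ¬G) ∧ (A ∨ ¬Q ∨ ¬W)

Unit clause (¬K) forces K = False.
Unit clause (H) forces H = True.
In (¬H ∨ ¬Q) only ¬Q is left, so Q = False.
Unit clause (¬G) forces G = False.
Set W = True.
  then (A ∨ ¬H ∨ ¬W) forces A = True.
All clauses satisfied.

G = False; K = False; H = True; W = True; A = True; Q = False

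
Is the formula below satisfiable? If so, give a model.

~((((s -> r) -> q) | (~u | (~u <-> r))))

r=T, q=F, u=T, s=F

  ~((((s -> r) -> q) | (~u | (~u <-> r)))) = True
    ((s -> r) -> q) | (~u | (~u <-> r)) = False
      (s -> r) -> q = False
        s -> r = True
      ~u | (~u <-> r) = False
        ~u = False
        ~u <-> r = False
          ~u = False
The formula evaluates to True.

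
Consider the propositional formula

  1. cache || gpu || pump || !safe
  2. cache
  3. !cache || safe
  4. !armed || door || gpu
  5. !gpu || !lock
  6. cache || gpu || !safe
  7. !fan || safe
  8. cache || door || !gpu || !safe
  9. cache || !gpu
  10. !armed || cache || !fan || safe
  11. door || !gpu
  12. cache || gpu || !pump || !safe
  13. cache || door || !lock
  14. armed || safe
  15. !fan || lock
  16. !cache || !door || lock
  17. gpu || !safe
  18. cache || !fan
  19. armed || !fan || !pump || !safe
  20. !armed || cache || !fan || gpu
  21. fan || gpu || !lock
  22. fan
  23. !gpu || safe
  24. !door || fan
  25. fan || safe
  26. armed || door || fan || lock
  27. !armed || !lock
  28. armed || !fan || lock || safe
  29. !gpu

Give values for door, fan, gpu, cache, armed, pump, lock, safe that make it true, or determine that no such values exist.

The formula is unsatisfiable.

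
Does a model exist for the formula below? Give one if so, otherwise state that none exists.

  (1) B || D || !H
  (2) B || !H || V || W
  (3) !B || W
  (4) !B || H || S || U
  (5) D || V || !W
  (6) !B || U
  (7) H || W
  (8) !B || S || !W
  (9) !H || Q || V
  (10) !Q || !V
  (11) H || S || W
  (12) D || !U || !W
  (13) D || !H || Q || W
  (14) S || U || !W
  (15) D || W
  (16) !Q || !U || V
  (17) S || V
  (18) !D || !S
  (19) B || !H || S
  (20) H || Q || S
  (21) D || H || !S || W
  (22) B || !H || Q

Set S = True.
  then (!D || !S) forces D = False.
  then (D || W) forces W = True.
  then (D || V || !W) forces V = True.
  then (!Q || !V) forces Q = False.
  then (D || !U || !W) forces U = False.
  then (!B || U) forces B = False.
  then (B || !H || Q) forces H = False.
All clauses satisfied.

S = True, Q = False, U = False, W = True, B = False, D = False, H = False, V = True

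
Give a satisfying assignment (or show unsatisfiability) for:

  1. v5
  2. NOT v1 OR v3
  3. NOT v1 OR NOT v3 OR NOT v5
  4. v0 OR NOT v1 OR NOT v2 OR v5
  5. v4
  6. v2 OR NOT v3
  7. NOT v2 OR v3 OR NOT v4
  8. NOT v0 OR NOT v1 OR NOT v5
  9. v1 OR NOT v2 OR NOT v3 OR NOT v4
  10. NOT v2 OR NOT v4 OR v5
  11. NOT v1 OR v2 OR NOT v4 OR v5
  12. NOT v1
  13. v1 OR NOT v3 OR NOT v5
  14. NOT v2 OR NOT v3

Unit clause (v5) forces v5 = True.
Unit clause (v4) forces v4 = True.
Unit clause (NOT v1) forces v1 = False.
In (v1 OR NOT v3 OR NOT v5) only NOT v3 is left, so v3 = False.
In (NOT v2 OR v3 OR NOT v4) only NOT v2 is left, so v2 = False.
Set v0 = True.
All clauses satisfied.

v0=T, v1=F, v2=F, v3=F, v4=T, v5=T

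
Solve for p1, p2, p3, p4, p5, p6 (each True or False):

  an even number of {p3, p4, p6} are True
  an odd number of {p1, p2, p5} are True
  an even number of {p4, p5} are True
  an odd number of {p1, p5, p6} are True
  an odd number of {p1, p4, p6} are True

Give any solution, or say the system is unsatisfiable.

p1 = False, p2 = False, p3 = True, p4 = True, p5 = True, p6 = False

{p3, p4, p6}: 2 true → even ✓
{p1, p2, p5}: 1 true → odd ✓
{p4, p5}: 2 true → even ✓
{p1, p5, p6}: 1 true → odd ✓
{p1, p4, p6}: 1 true → odd ✓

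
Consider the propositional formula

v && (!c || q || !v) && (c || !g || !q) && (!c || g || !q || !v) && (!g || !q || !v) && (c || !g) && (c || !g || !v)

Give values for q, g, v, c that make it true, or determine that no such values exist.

q: False; g: False; v: True; c: False

Unit clause (v) forces v = True.
Set q = False.
  then (!c || q || !v) forces c = False.
  then (c || !g) forces g = False.
Check each clause:
  (v): v holds.
  (!c || q || !v): !c holds.
  (c || !g || !q): !g holds.
  (!c || g || !q || !v): !c holds.
  (!g || !q || !v): !g holds.
  (c || !g): !g holds.
  (c || !g || !v): !g holds.
All clauses satisfied.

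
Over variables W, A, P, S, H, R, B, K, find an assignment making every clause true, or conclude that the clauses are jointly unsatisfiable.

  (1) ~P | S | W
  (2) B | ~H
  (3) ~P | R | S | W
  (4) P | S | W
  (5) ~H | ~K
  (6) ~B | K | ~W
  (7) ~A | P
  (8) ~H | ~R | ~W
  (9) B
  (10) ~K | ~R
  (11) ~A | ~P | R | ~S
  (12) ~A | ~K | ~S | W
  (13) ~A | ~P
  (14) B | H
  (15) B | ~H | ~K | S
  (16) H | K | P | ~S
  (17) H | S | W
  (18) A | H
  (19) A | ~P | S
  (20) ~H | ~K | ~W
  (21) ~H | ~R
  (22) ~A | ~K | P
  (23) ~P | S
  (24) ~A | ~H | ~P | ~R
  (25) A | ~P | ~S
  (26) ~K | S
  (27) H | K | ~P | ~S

W = False, A = False, P = False, S = True, H = True, R = False, B = True, K = False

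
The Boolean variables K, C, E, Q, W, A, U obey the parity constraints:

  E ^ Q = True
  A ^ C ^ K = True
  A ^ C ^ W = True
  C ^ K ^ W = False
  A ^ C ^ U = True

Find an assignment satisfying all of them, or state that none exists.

K = True; C = False; E = True; Q = False; W = True; A = False; U = True

E ^ Q = T ^ F = True ✓
A ^ C ^ K = F ^ F ^ T = True ✓
A ^ C ^ W = F ^ F ^ T = True ✓
C ^ K ^ W = F ^ T ^ T = False ✓
A ^ C ^ U = F ^ F ^ T = True ✓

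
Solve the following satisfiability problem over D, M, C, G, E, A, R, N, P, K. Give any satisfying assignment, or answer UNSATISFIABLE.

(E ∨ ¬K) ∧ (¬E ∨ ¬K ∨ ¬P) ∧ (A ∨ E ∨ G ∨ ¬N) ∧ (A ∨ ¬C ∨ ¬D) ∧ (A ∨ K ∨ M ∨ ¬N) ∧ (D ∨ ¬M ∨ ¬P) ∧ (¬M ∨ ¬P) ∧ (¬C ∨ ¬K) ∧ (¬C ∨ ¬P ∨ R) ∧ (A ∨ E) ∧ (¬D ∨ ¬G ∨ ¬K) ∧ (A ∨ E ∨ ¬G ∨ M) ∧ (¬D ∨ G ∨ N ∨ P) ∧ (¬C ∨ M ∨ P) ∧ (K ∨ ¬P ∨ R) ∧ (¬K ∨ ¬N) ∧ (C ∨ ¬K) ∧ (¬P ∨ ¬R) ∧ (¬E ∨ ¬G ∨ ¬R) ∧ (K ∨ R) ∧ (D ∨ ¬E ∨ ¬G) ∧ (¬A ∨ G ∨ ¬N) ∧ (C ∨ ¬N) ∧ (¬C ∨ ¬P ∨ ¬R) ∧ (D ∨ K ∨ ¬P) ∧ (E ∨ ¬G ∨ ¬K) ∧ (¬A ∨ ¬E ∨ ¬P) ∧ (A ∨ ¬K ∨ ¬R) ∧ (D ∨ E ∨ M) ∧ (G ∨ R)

D = False, M = True, C = True, G = False, E = False, A = True, R = True, N = False, P = False, K = False

Set D = False.
Set M = True.
  then (D ∨ ¬M ∨ ¬P) forces P = False.
Set C = True.
  then (¬C ∨ ¬K) forces K = False.
  then (K ∨ R) forces R = True.
Set G = False.
Set E = False.
  then (A ∨ E) forces A = True.
  then (¬A ∨ G ∨ ¬N) forces N = False.
All clauses satisfied.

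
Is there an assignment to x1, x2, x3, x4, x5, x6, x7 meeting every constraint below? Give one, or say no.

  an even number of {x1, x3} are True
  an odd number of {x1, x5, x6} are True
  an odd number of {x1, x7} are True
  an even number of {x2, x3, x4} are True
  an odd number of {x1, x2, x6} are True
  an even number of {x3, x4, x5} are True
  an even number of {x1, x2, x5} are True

x1=F, x2=T, x3=F, x4=T, x5=T, x6=F, x7=T

{x1, x3}: 0 true → even ✓
{x1, x5, x6}: 1 true → odd ✓
{x1, x7}: 1 true → odd ✓
{x2, x3, x4}: 2 true → even ✓
{x1, x2, x6}: 1 true → odd ✓
{x3, x4, x5}: 2 true → even ✓
{x1, x2, x5}: 2 true → even ✓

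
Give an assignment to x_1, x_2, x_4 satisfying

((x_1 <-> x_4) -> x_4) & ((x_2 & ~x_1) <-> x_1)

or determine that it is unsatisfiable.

x_1 = False; x_2 = False; x_4 = True

  (x_1 <-> x_4) -> x_4 = True
    x_1 <-> x_4 = False
  (x_2 & ~x_1) <-> x_1 = True
    x_2 & ~x_1 = False
      ~x_1 = True
Both conjuncts True, so the formula holds.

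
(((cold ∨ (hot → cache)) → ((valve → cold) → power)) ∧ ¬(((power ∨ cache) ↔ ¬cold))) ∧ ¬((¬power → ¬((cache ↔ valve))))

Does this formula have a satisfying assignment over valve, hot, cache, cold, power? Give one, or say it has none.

valve=F, hot=T, cache=F, cold=F, power=F

  ((cold ∨ (hot → cache)) → ((valve → cold) → power)) ∧ ¬(((power ∨ cache) ↔ ¬cold)) = True
    (cold ∨ (hot → cache)) → ((valve → cold) → power) = True
      cold ∨ (hot → cache) = False
        hot → cache = False
      (valve → cold) → power = False
        valve → cold = True
    ¬(((power ∨ cache) ↔ ¬cold)) = True
      (power ∨ cache) ↔ ¬cold = False
        power ∨ cache = False
        ¬cold = True
  ¬((¬power → ¬((cache ↔ valve)))) = True
    ¬power → ¬((cache ↔ valve)) = False
      ¬power = True
      ¬((cache ↔ valve)) = False
        cache ↔ valve = True
Both conjuncts True, so the formula holds.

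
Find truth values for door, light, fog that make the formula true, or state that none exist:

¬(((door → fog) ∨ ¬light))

door = True, light = True, fog = False

  ¬(((door → fog) ∨ ¬light)) = True
    (door → fog) ∨ ¬light = False
      door → fog = False
      ¬light = False
The formula evaluates to True.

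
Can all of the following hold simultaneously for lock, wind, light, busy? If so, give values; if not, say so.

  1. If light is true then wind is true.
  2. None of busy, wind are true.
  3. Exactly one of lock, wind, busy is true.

lock: True, wind: False, light: False, busy: False

  (1) light=F ⇒ wind: vacuous ✓
  (2) {busy, wind}: 0 true — none ✓
  (3) {lock, wind, busy}: 1 true — exactly one ✓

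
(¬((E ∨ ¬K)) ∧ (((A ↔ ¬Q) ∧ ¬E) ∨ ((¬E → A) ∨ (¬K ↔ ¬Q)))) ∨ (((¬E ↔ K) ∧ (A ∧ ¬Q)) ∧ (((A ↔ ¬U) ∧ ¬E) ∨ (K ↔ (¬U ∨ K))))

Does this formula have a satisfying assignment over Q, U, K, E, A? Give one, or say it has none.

Q=T, U=F, K=T, E=F, A=T

  (¬((E ∨ ¬K)) ∧ (((A ↔ ¬Q) ∧ ¬E) ∨ ((¬E → A) ∨ (¬K ↔ ¬Q)))) ∨ (((¬E ↔ K) ∧ (A ∧ ¬Q)) ∧ (((A ↔ ¬U) ∧ ¬E) ∨ (K ↔ (¬U ∨ K)))) = True
    ¬((E ∨ ¬K)) ∧ (((A ↔ ¬Q) ∧ ¬E) ∨ ((¬E → A) ∨ (¬K ↔ ¬Q))) = True
      ¬((E ∨ ¬K)) = True
        E ∨ ¬K = False
          ¬K = False
      ((A ↔ ¬Q) ∧ ¬E) ∨ ((¬E → A) ∨ (¬K ↔ ¬Q)) = True
        (A ↔ ¬Q) ∧ ¬E = False
          A ↔ ¬Q = False
            ¬Q = False
          ¬E = True
        (¬E → A) ∨ (¬K ↔ ¬Q) = True
          ¬E → A = True
            ¬E = True
          ¬K ↔ ¬Q = True
            ¬K = False
            ¬Q = False
    ((¬E ↔ K) ∧ (A ∧ ¬Q)) ∧ (((A ↔ ¬U) ∧ ¬E) ∨ (K ↔ (¬U ∨ K))) = False
      (¬E ↔ K) ∧ (A ∧ ¬Q) = False
        ¬E ↔ K = True
          ¬E = True
        A ∧ ¬Q = False
          ¬Q = False
      ((A ↔ ¬U) ∧ ¬E) ∨ (K ↔ (¬U ∨ K)) = True
        (A ↔ ¬U) ∧ ¬E = True
          A ↔ ¬U = True
            ¬U = True
          ¬E = True
        K ↔ (¬U ∨ K) = True
          ¬U ∨ K = True
            ¬U = True
The formula evaluates to True.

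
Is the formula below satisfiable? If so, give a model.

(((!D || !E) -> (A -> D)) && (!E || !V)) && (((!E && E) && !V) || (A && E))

E = True; A = True; V = False; D = True

  ((!D || !E) -> (A -> D)) && (!E || !V) = True
    (!D || !E) -> (A -> D) = True
      !D || !E = False
        !D = False
        !E = False
      A -> D = True
    !E || !V = True
      !E = False
      !V = True
  ((!E && E) && !V) || (A && E) = True
    (!E && E) && !V = False
      !E && E = False
        !E = False
      !V = True
    A && E = True
Both conjuncts True, so the formula holds.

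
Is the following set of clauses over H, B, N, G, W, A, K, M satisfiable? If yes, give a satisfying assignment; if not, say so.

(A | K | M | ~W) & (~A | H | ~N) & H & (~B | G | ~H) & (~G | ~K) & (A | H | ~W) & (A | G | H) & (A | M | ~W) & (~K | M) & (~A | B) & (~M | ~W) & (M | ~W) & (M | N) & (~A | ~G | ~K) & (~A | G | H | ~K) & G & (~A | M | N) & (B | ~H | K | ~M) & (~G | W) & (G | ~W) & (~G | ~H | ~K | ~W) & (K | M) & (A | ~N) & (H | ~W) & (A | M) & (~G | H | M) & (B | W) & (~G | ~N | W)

The formula is unsatisfiable.

Case H = True:
  (G) forces G = True.
  (~G | ~K) forces K = False.
  (~G | W) forces W = True.
  (~M | ~W) forces M = False.
  Clause (M | ~W) is falsified — contradiction.
Case H = False:
  Clause (H) is falsified — contradiction.
Both cases fail, so the formula is unsatisfiable.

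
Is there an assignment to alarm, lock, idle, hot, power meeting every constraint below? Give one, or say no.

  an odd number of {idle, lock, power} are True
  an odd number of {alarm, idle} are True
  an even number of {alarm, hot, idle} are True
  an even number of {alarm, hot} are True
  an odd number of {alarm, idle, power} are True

alarm = True, lock = True, idle = False, hot = True, power = False

{idle, lock, power}: 1 true → odd ✓
{alarm, idle}: 1 true → odd ✓
{alarm, hot, idle}: 2 true → even ✓
{alarm, hot}: 2 true → even ✓
{alarm, idle, power}: 1 true → odd ✓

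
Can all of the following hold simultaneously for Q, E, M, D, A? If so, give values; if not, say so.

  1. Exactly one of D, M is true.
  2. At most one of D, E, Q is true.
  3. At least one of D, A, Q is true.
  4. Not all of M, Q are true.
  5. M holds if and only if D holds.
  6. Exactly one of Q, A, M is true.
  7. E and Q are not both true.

UNSATISFIABLE

Case M = True:
  (1) with M=T forces D = False.
  Constraint (5) is violated (M=T, D=F) — contradiction.
Case M = False:
  (1) with M=F forces D = True.
  Constraint (5) is violated (M=F, D=T) — contradiction.
Both cases fail — unsatisfiable.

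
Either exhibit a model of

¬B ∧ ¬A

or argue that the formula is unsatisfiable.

B=F; A=F

  ¬B = True
  ¬A = True
Both conjuncts True, so the formula holds.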